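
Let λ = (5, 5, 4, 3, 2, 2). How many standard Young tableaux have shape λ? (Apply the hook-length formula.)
# SYT of shape (5, 5, 4, 3, 2, 2) = 362121760

Hook-length formula: f^λ = n! / Π hook(c), product over all cells c of the Young diagram. For λ = (5, 5, 4, 3, 2, 2), n = 21 boxes. Hook lengths by row (left-to-right, top-to-bottom): [10, 9, 6, 4, 2]; [9, 8, 5, 3, 1]; [7, 6, 3, 1]; [5, 4, 1]; [3, 2]; [2, 1]. Product of hooks = 141087744000. So f^λ = 21! / 141087744000 = 51090942171709440000 / 141087744000 = 362121760.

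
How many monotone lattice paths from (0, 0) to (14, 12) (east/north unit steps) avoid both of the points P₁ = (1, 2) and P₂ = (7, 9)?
Number of paths = 5470462

Inclusion–exclusion. Total paths: C(26, 14) = 9657700. Through P₁: C(3, 1)·C(23, 13) = 3432198. Through P₂: C(16, 7)·C(10, 7) = 1372800. Since P₁ is strictly southwest of P₂, a monotone path through both must visit P₁ then P₂; paths through both = C(3, 1)·C(13, 6)·C(10, 7) = 617760. Avoid both = 9657700 − 3432198 − 1372800 + 617760 = 5470462.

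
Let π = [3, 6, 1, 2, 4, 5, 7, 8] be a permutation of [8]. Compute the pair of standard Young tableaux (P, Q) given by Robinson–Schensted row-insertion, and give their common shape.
P = [1, 2, 4, 5, 7, 8] / [3, 6];  Q = [1, 2, 5, 6, 7, 8] / [3, 4];  common shape = (6, 2)

Row-insert the values π_1, π_2, … into P one at a time, bumping the leftmost entry strictly greater than the inserted value down to the next row. The recording tableau Q records, in position (i, j), the step at which that cell was added to P.
  Insert 3 (step 1): P = [3];  Q = [1]
  Insert 6 (step 2): P = [3, 6];  Q = [1, 2]
  Insert 1 (step 3): P = [1, 6] / [3];  Q = [1, 2] / [3]
  Insert 2 (step 4): P = [1, 2] / [3, 6];  Q = [1, 2] / [3, 4]
  Insert 4 (step 5): P = [1, 2, 4] / [3, 6];  Q = [1, 2, 5] / [3, 4]
  Insert 5 (step 6): P = [1, 2, 4, 5] / [3, 6];  Q = [1, 2, 5, 6] / [3, 4]
  Insert 7 (step 7): P = [1, 2, 4, 5, 7] / [3, 6];  Q = [1, 2, 5, 6, 7] / [3, 4]
  Insert 8 (step 8): P = [1, 2, 4, 5, 7, 8] / [3, 6];  Q = [1, 2, 5, 6, 7, 8] / [3, 4]
Final shape: (6, 2).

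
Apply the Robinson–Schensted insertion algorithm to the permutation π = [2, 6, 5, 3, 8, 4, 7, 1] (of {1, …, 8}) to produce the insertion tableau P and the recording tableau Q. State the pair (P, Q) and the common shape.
P = [1, 3, 4, 7] / [2, 8] / [5] / [6];  Q = [1, 2, 5, 7] / [3, 6] / [4] / [8];  common shape = (4, 2, 1, 1)

Row-insert the values π_1, π_2, … into P one at a time, bumping the leftmost entry strictly greater than the inserted value down to the next row. The recording tableau Q records, in position (i, j), the step at which that cell was added to P.
  Insert 2 (step 1): P = [2];  Q = [1]
  Insert 6 (step 2): P = [2, 6];  Q = [1, 2]
  Insert 5 (step 3): P = [2, 5] / [6];  Q = [1, 2] / [3]
  Insert 3 (step 4): P = [2, 3] / [5] / [6];  Q = [1, 2] / [3] / [4]
  Insert 8 (step 5): P = [2, 3, 8] / [5] / [6];  Q = [1, 2, 5] / [3] / [4]
  Insert 4 (step 6): P = [2, 3, 4] / [5, 8] / [6];  Q = [1, 2, 5] / [3, 6] / [4]
  Insert 7 (step 7): P = [2, 3, 4, 7] / [5, 8] / [6];  Q = [1, 2, 5, 7] / [3, 6] / [4]
  Insert 1 (step 8): P = [1, 3, 4, 7] / [2, 8] / [5] / [6];  Q = [1, 2, 5, 7] / [3, 6] / [4] / [8]
Final shape: (4, 2, 1, 1).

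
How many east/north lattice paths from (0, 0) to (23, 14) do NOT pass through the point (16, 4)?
Number of paths = 6012861240

Total paths from (0, 0) to (23, 14): C(37, 23) = 6107086800. Paths through (16, 4): (paths (0, 0) → (16, 4)) × (paths (16, 4) → (23, 14)) = C(20, 16) · C(17, 7) = 4845 · 19448 = 94225560. Avoidance count = 6107086800 − 94225560 = 6012861240.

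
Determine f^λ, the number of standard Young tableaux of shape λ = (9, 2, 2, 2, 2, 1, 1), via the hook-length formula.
# SYT of shape (9, 2, 2, 2, 2, 1, 1) = 3325608

Hook-length formula: f^λ = n! / Π hook(c), product over all cells c of the Young diagram. For λ = (9, 2, 2, 2, 2, 1, 1), n = 19 boxes. Hook lengths by row (left-to-right, top-to-bottom): [15, 12, 7, 6, 5, 4, 3, 2, 1]; [7, 4]; [6, 3]; [5, 2]; [4, 1]; [2]; [1]. Product of hooks = 36578304000. So f^λ = 19! / 36578304000 = 121645100408832000 / 36578304000 = 3325608.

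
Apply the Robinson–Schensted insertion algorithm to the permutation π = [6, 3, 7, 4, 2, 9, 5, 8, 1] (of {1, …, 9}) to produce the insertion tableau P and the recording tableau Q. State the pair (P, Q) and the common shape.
P = [1, 4, 5, 8] / [2, 7, 9] / [3] / [6];  Q = [1, 3, 6, 8] / [2, 4, 7] / [5] / [9];  common shape = (4, 3, 1, 1)

Row-insert the values π_1, π_2, … into P one at a time, bumping the leftmost entry strictly greater than the inserted value down to the next row. The recording tableau Q records, in position (i, j), the step at which that cell was added to P.
  Insert 6 (step 1): P = [6];  Q = [1]
  Insert 3 (step 2): P = [3] / [6];  Q = [1] / [2]
  Insert 7 (step 3): P = [3, 7] / [6];  Q = [1, 3] / [2]
  Insert 4 (step 4): P = [3, 4] / [6, 7];  Q = [1, 3] / [2, 4]
  Insert 2 (step 5): P = [2, 4] / [3, 7] / [6];  Q = [1, 3] / [2, 4] / [5]
  Insert 9 (step 6): P = [2, 4, 9] / [3, 7] / [6];  Q = [1, 3, 6] / [2, 4] / [5]
  Insert 5 (step 7): P = [2, 4, 5] / [3, 7, 9] / [6];  Q = [1, 3, 6] / [2, 4, 7] / [5]
  Insert 8 (step 8): P = [2, 4, 5, 8] / [3, 7, 9] / [6];  Q = [1, 3, 6, 8] / [2, 4, 7] / [5]
  Insert 1 (step 9): P = [1, 4, 5, 8] / [2, 7, 9] / [3] / [6];  Q = [1, 3, 6, 8] / [2, 4, 7] / [5] / [9]
Final shape: (4, 3, 1, 1).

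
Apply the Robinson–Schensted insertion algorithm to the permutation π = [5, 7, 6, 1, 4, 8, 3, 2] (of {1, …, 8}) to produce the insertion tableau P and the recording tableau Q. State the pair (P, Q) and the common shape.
P = [1, 2, 8] / [3, 6] / [4] / [5] / [7];  Q = [1, 2, 6] / [3, 5] / [4] / [7] / [8];  common shape = (3, 2, 1, 1, 1)

Row-insert the values π_1, π_2, … into P one at a time, bumping the leftmost entry strictly greater than the inserted value down to the next row. The recording tableau Q records, in position (i, j), the step at which that cell was added to P.
  Insert 5 (step 1): P = [5];  Q = [1]
  Insert 7 (step 2): P = [5, 7];  Q = [1, 2]
  Insert 6 (step 3): P = [5, 6] / [7];  Q = [1, 2] / [3]
  Insert 1 (step 4): P = [1, 6] / [5] / [7];  Q = [1, 2] / [3] / [4]
  Insert 4 (step 5): P = [1, 4] / [5, 6] / [7];  Q = [1, 2] / [3, 5] / [4]
  Insert 8 (step 6): P = [1, 4, 8] / [5, 6] / [7];  Q = [1, 2, 6] / [3, 5] / [4]
  Insert 3 (step 7): P = [1, 3, 8] / [4, 6] / [5] / [7];  Q = [1, 2, 6] / [3, 5] / [4] / [7]
  Insert 2 (step 8): P = [1, 2, 8] / [3, 6] / [4] / [5] / [7];  Q = [1, 2, 6] / [3, 5] / [4] / [7] / [8]
Final shape: (3, 2, 1, 1, 1).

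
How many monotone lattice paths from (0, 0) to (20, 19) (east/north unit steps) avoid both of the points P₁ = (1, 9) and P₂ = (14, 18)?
Number of paths = 65457734510

Inclusion–exclusion. Total paths: C(39, 20) = 68923264410. Through P₁: C(10, 1)·C(29, 19) = 200300100. Through P₂: C(32, 14)·C(7, 6) = 3300049200. Since P₁ is strictly southwest of P₂, a monotone path through both must visit P₁ then P₂; paths through both = C(10, 1)·C(22, 13)·C(7, 6) = 34819400. Avoid both = 68923264410 − 200300100 − 3300049200 + 34819400 = 65457734510.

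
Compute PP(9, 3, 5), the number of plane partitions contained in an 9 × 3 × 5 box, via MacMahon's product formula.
PP(9, 3, 5) = 208416208

Evaluate the triple product over i = 1..9, j = 1..3, k = 1..5. The factors are (2/1) · (3/2) · (4/3) · (5/4) · (6/5) · (3/2) · (4/3) · (5/4) · … (135 factors total). The numerators and denominators telescope so the product is an integer; carrying out the multiplication exactly gives PP(9, 3, 5) = 208416208.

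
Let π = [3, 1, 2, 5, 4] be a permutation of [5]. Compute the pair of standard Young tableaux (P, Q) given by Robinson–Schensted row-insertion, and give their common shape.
P = [1, 2, 4] / [3, 5];  Q = [1, 3, 4] / [2, 5];  common shape = (3, 2)

Row-insert the values π_1, π_2, … into P one at a time, bumping the leftmost entry strictly greater than the inserted value down to the next row. The recording tableau Q records, in position (i, j), the step at which that cell was added to P.
  Insert 3 (step 1): P = [3];  Q = [1]
  Insert 1 (step 2): P = [1] / [3];  Q = [1] / [2]
  Insert 2 (step 3): P = [1, 2] / [3];  Q = [1, 3] / [2]
  Insert 5 (step 4): P = [1, 2, 5] / [3];  Q = [1, 3, 4] / [2]
  Insert 4 (step 5): P = [1, 2, 4] / [3, 5];  Q = [1, 3, 4] / [2, 5]
Final shape: (3, 2).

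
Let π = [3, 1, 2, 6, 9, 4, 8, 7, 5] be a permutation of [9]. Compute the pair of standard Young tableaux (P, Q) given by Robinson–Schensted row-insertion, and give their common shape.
P = [1, 2, 4, 5] / [3, 6, 7] / [8] / [9];  Q = [1, 3, 4, 5] / [2, 6, 7] / [8] / [9];  common shape = (4, 3, 1, 1)

Row-insert the values π_1, π_2, … into P one at a time, bumping the leftmost entry strictly greater than the inserted value down to the next row. The recording tableau Q records, in position (i, j), the step at which that cell was added to P.
  Insert 3 (step 1): P = [3];  Q = [1]
  Insert 1 (step 2): P = [1] / [3];  Q = [1] / [2]
  Insert 2 (step 3): P = [1, 2] / [3];  Q = [1, 3] / [2]
  Insert 6 (step 4): P = [1, 2, 6] / [3];  Q = [1, 3, 4] / [2]
  Insert 9 (step 5): P = [1, 2, 6, 9] / [3];  Q = [1, 3, 4, 5] / [2]
  Insert 4 (step 6): P = [1, 2, 4, 9] / [3, 6];  Q = [1, 3, 4, 5] / [2, 6]
  Insert 8 (step 7): P = [1, 2, 4, 8] / [3, 6, 9];  Q = [1, 3, 4, 5] / [2, 6, 7]
  Insert 7 (step 8): P = [1, 2, 4, 7] / [3, 6, 8] / [9];  Q = [1, 3, 4, 5] / [2, 6, 7] / [8]
  Insert 5 (step 9): P = [1, 2, 4, 5] / [3, 6, 7] / [8] / [9];  Q = [1, 3, 4, 5] / [2, 6, 7] / [8] / [9]
Final shape: (4, 3, 1, 1).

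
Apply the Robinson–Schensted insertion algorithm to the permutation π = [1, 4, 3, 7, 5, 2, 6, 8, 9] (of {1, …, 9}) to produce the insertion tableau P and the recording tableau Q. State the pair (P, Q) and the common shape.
P = [1, 2, 5, 6, 8, 9] / [3, 7] / [4];  Q = [1, 2, 4, 7, 8, 9] / [3, 5] / [6];  common shape = (6, 2, 1)

Row-insert the values π_1, π_2, … into P one at a time, bumping the leftmost entry strictly greater than the inserted value down to the next row. The recording tableau Q records, in position (i, j), the step at which that cell was added to P.
  Insert 1 (step 1): P = [1];  Q = [1]
  Insert 4 (step 2): P = [1, 4];  Q = [1, 2]
  Insert 3 (step 3): P = [1, 3] / [4];  Q = [1, 2] / [3]
  Insert 7 (step 4): P = [1, 3, 7] / [4];  Q = [1, 2, 4] / [3]
  Insert 5 (step 5): P = [1, 3, 5] / [4, 7];  Q = [1, 2, 4] / [3, 5]
  Insert 2 (step 6): P = [1, 2, 5] / [3, 7] / [4];  Q = [1, 2, 4] / [3, 5] / [6]
  Insert 6 (step 7): P = [1, 2, 5, 6] / [3, 7] / [4];  Q = [1, 2, 4, 7] / [3, 5] / [6]
  Insert 8 (step 8): P = [1, 2, 5, 6, 8] / [3, 7] / [4];  Q = [1, 2, 4, 7, 8] / [3, 5] / [6]
  Insert 9 (step 9): P = [1, 2, 5, 6, 8, 9] / [3, 7] / [4];  Q = [1, 2, 4, 7, 8, 9] / [3, 5] / [6]
Final shape: (6, 2, 1).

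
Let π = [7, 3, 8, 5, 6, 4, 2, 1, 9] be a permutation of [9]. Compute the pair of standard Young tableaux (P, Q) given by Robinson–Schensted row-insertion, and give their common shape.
P = [1, 4, 6, 9] / [2, 8] / [3] / [5] / [7];  Q = [1, 3, 5, 9] / [2, 4] / [6] / [7] / [8];  common shape = (4, 2, 1, 1, 1)

Row-insert the values π_1, π_2, … into P one at a time, bumping the leftmost entry strictly greater than the inserted value down to the next row. The recording tableau Q records, in position (i, j), the step at which that cell was added to P.
  Insert 7 (step 1): P = [7];  Q = [1]
  Insert 3 (step 2): P = [3] / [7];  Q = [1] / [2]
  Insert 8 (step 3): P = [3, 8] / [7];  Q = [1, 3] / [2]
  Insert 5 (step 4): P = [3, 5] / [7, 8];  Q = [1, 3] / [2, 4]
  Insert 6 (step 5): P = [3, 5, 6] / [7, 8];  Q = [1, 3, 5] / [2, 4]
  Insert 4 (step 6): P = [3, 4, 6] / [5, 8] / [7];  Q = [1, 3, 5] / [2, 4] / [6]
  Insert 2 (step 7): P = [2, 4, 6] / [3, 8] / [5] / [7];  Q = [1, 3, 5] / [2, 4] / [6] / [7]
  Insert 1 (step 8): P = [1, 4, 6] / [2, 8] / [3] / [5] / [7];  Q = [1, 3, 5] / [2, 4] / [6] / [7] / [8]
  Insert 9 (step 9): P = [1, 4, 6, 9] / [2, 8] / [3] / [5] / [7];  Q = [1, 3, 5, 9] / [2, 4] / [6] / [7] / [8]
Final shape: (4, 2, 1, 1, 1).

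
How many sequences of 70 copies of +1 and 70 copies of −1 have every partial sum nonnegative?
C_70 = 1321422108420282270489942177190229544600

These ballot sequences are counted by the Catalan number C_n = (1/(n + 1)) · C(2n, n). For n = 70: C_70 = (1/71) · C(140, 70) = 93820969697840041204785894580506297666600/71 = 1321422108420282270489942177190229544600.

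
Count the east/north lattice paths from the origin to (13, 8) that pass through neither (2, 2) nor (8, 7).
Number of paths = 107256

Inclusion–exclusion. Total paths: C(21, 13) = 203490. Through P₁: C(4, 2)·C(17, 11) = 74256. Through P₂: C(15, 8)·C(6, 5) = 38610. Since P₁ is strictly southwest of P₂, a monotone path through both must visit P₁ then P₂; paths through both = C(4, 2)·C(11, 6)·C(6, 5) = 16632. Avoid both = 203490 − 74256 − 38610 + 16632 = 107256.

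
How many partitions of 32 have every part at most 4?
p(32, parts ≤ 4) = 351

Use the recurrence p(n, m) = p(n, m−1) + p(n−m, m): either the largest part is < m (count p(n, m−1)) or the largest part is exactly m (remove one copy of m, count p(n−m, m)). With p(0, ·) = 1 this gives p(32, parts ≤ 4) = 351. (By conjugating Young diagrams, this also counts partitions of 32 into at most 4 parts.)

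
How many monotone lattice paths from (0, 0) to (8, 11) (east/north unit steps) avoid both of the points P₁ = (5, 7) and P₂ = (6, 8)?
Number of paths = 33672

Inclusion–exclusion. Total paths: C(19, 8) = 75582. Through P₁: C(12, 5)·C(7, 3) = 27720. Through P₂: C(14, 6)·C(5, 2) = 30030. Since P₁ is strictly southwest of P₂, a monotone path through both must visit P₁ then P₂; paths through both = C(12, 5)·C(2, 1)·C(5, 2) = 15840. Avoid both = 75582 − 27720 − 30030 + 15840 = 33672.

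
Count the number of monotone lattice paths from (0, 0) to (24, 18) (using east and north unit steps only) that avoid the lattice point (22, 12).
Number of paths = 338343207930

Total paths from (0, 0) to (24, 18): C(42, 24) = 353697121050. Paths through (22, 12): (paths (0, 0) → (22, 12)) × (paths (22, 12) → (24, 18)) = C(34, 22) · C(8, 2) = 548354040 · 28 = 15353913120. Avoidance count = 353697121050 − 15353913120 = 338343207930.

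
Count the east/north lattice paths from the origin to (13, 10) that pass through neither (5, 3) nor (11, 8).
Number of paths = 485446

Inclusion–exclusion. Total paths: C(23, 13) = 1144066. Through P₁: C(8, 5)·C(15, 8) = 360360. Through P₂: C(19, 11)·C(4, 2) = 453492. Since P₁ is strictly southwest of P₂, a monotone path through both must visit P₁ then P₂; paths through both = C(8, 5)·C(11, 6)·C(4, 2) = 155232. Avoid both = 1144066 − 360360 − 453492 + 155232 = 485446.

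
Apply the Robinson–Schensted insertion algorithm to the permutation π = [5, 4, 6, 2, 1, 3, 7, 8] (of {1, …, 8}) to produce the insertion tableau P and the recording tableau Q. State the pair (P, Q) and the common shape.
P = [1, 3, 7, 8] / [2, 6] / [4] / [5];  Q = [1, 3, 7, 8] / [2, 6] / [4] / [5];  common shape = (4, 2, 1, 1)

Row-insert the values π_1, π_2, … into P one at a time, bumping the leftmost entry strictly greater than the inserted value down to the next row. The recording tableau Q records, in position (i, j), the step at which that cell was added to P.
  Insert 5 (step 1): P = [5];  Q = [1]
  Insert 4 (step 2): P = [4] / [5];  Q = [1] / [2]
  Insert 6 (step 3): P = [4, 6] / [5];  Q = [1, 3] / [2]
  Insert 2 (step 4): P = [2, 6] / [4] / [5];  Q = [1, 3] / [2] / [4]
  Insert 1 (step 5): P = [1, 6] / [2] / [4] / [5];  Q = [1, 3] / [2] / [4] / [5]
  Insert 3 (step 6): P = [1, 3] / [2, 6] / [4] / [5];  Q = [1, 3] / [2, 6] / [4] / [5]
  Insert 7 (step 7): P = [1, 3, 7] / [2, 6] / [4] / [5];  Q = [1, 3, 7] / [2, 6] / [4] / [5]
  Insert 8 (step 8): P = [1, 3, 7, 8] / [2, 6] / [4] / [5];  Q = [1, 3, 7, 8] / [2, 6] / [4] / [5]
Final shape: (4, 2, 1, 1).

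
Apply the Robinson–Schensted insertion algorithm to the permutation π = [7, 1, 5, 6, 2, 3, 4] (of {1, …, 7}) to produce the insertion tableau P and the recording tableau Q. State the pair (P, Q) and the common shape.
P = [1, 2, 3, 4] / [5, 6] / [7];  Q = [1, 3, 4, 7] / [2, 6] / [5];  common shape = (4, 2, 1)

Row-insert the values π_1, π_2, … into P one at a time, bumping the leftmost entry strictly greater than the inserted value down to the next row. The recording tableau Q records, in position (i, j), the step at which that cell was added to P.
  Insert 7 (step 1): P = [7];  Q = [1]
  Insert 1 (step 2): P = [1] / [7];  Q = [1] / [2]
  Insert 5 (step 3): P = [1, 5] / [7];  Q = [1, 3] / [2]
  Insert 6 (step 4): P = [1, 5, 6] / [7];  Q = [1, 3, 4] / [2]
  Insert 2 (step 5): P = [1, 2, 6] / [5] / [7];  Q = [1, 3, 4] / [2] / [5]
  Insert 3 (step 6): P = [1, 2, 3] / [5, 6] / [7];  Q = [1, 3, 4] / [2, 6] / [5]
  Insert 4 (step 7): P = [1, 2, 3, 4] / [5, 6] / [7];  Q = [1, 3, 4, 7] / [2, 6] / [5]
Final shape: (4, 2, 1).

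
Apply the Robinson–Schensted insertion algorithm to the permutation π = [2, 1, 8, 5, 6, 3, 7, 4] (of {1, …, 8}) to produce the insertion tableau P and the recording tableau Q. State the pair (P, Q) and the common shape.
P = [1, 3, 4, 7] / [2, 5, 6] / [8];  Q = [1, 3, 5, 7] / [2, 4, 8] / [6];  common shape = (4, 3, 1)

Row-insert the values π_1, π_2, … into P one at a time, bumping the leftmost entry strictly greater than the inserted value down to the next row. The recording tableau Q records, in position (i, j), the step at which that cell was added to P.
  Insert 2 (step 1): P = [2];  Q = [1]
  Insert 1 (step 2): P = [1] / [2];  Q = [1] / [2]
  Insert 8 (step 3): P = [1, 8] / [2];  Q = [1, 3] / [2]
  Insert 5 (step 4): P = [1, 5] / [2, 8];  Q = [1, 3] / [2, 4]
  Insert 6 (step 5): P = [1, 5, 6] / [2, 8];  Q = [1, 3, 5] / [2, 4]
  Insert 3 (step 6): P = [1, 3, 6] / [2, 5] / [8];  Q = [1, 3, 5] / [2, 4] / [6]
  Insert 7 (step 7): P = [1, 3, 6, 7] / [2, 5] / [8];  Q = [1, 3, 5, 7] / [2, 4] / [6]
  Insert 4 (step 8): P = [1, 3, 4, 7] / [2, 5, 6] / [8];  Q = [1, 3, 5, 7] / [2, 4, 8] / [6]
Final shape: (4, 3, 1).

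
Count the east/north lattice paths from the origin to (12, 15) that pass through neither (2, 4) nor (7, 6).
Number of paths = 9288318

Inclusion–exclusion. Total paths: C(27, 12) = 17383860. Through P₁: C(6, 2)·C(21, 10) = 5290740. Through P₂: C(13, 7)·C(14, 5) = 3435432. Since P₁ is strictly southwest of P₂, a monotone path through both must visit P₁ then P₂; paths through both = C(6, 2)·C(7, 5)·C(14, 5) = 630630. Avoid both = 17383860 − 5290740 − 3435432 + 630630 = 9288318.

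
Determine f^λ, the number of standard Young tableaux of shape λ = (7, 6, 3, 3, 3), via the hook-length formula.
# SYT of shape (7, 6, 3, 3, 3) = 724243520

Hook-length formula: f^λ = n! / Π hook(c), product over all cells c of the Young diagram. For λ = (7, 6, 3, 3, 3), n = 22 boxes. Hook lengths by row (left-to-right, top-to-bottom): [11, 10, 9, 5, 4, 3, 1]; [9, 8, 7, 3, 2, 1]; [5, 4, 3]; [4, 3, 2]; [3, 2, 1]. Product of hooks = 1551965184000. So f^λ = 22! / 1551965184000 = 1124000727777607680000 / 1551965184000 = 724243520.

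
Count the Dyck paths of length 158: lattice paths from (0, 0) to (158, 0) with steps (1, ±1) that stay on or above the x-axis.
C_79 = 289450081175264899454283846029490767264392230

These Dyck paths are counted by the Catalan number C_n = (1/(n + 1)) · C(2n, n). For n = 79: C_79 = (1/80) · C(158, 79) = 23156006494021191956342707682359261381151378400/80 = 289450081175264899454283846029490767264392230.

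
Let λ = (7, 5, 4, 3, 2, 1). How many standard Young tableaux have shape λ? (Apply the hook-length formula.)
# SYT of shape (7, 5, 4, 3, 2, 1) = 5462865408

Hook-length formula: f^λ = n! / Π hook(c), product over all cells c of the Young diagram. For λ = (7, 5, 4, 3, 2, 1), n = 22 boxes. Hook lengths by row (left-to-right, top-to-bottom): [12, 10, 8, 6, 4, 2, 1]; [9, 7, 5, 3, 1]; [7, 5, 3, 1]; [5, 3, 1]; [3, 1]; [1]. Product of hooks = 205752960000. So f^λ = 22! / 205752960000 = 1124000727777607680000 / 205752960000 = 5462865408.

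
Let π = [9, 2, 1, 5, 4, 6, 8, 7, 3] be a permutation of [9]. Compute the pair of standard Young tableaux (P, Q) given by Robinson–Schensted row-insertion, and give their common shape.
P = [1, 3, 6, 7] / [2, 4, 8] / [5] / [9];  Q = [1, 4, 6, 7] / [2, 5, 8] / [3] / [9];  common shape = (4, 3, 1, 1)

Row-insert the values π_1, π_2, … into P one at a time, bumping the leftmost entry strictly greater than the inserted value down to the next row. The recording tableau Q records, in position (i, j), the step at which that cell was added to P.
  Insert 9 (step 1): P = [9];  Q = [1]
  Insert 2 (step 2): P = [2] / [9];  Q = [1] / [2]
  Insert 1 (step 3): P = [1] / [2] / [9];  Q = [1] / [2] / [3]
  Insert 5 (step 4): P = [1, 5] / [2] / [9];  Q = [1, 4] / [2] / [3]
  Insert 4 (step 5): P = [1, 4] / [2, 5] / [9];  Q = [1, 4] / [2, 5] / [3]
  Insert 6 (step 6): P = [1, 4, 6] / [2, 5] / [9];  Q = [1, 4, 6] / [2, 5] / [3]
  Insert 8 (step 7): P = [1, 4, 6, 8] / [2, 5] / [9];  Q = [1, 4, 6, 7] / [2, 5] / [3]
  Insert 7 (step 8): P = [1, 4, 6, 7] / [2, 5, 8] / [9];  Q = [1, 4, 6, 7] / [2, 5, 8] / [3]
  Insert 3 (step 9): P = [1, 3, 6, 7] / [2, 4, 8] / [5] / [9];  Q = [1, 4, 6, 7] / [2, 5, 8] / [3] / [9]
Final shape: (4, 3, 1, 1).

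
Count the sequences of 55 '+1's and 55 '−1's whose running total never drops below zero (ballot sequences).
C_55 = 1759414616608818870992479875972

These ballot sequences are counted by the Catalan number C_n = (1/(n + 1)) · C(2n, n). For n = 55: C_55 = (1/56) · C(110, 55) = 98527218530093856775578873054432/56 = 1759414616608818870992479875972.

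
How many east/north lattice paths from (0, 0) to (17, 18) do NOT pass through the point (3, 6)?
Number of paths = 3726320850

Total paths from (0, 0) to (17, 18): C(35, 17) = 4537567650. Paths through (3, 6): (paths (0, 0) → (3, 6)) × (paths (3, 6) → (17, 18)) = C(9, 3) · C(26, 14) = 84 · 9657700 = 811246800. Avoidance count = 4537567650 − 811246800 = 3726320850.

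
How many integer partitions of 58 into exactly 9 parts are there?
p(58, 9 parts) = 40831

Partitions of n into exactly k parts are in bijection with partitions of n − k into at most k parts (subtract 1 from each part). So p(58, exactly 9) = p(49, parts ≤ 9). Computing via the recurrence p(m, j) = p(m, j−1) + p(m−j, j) gives 40831.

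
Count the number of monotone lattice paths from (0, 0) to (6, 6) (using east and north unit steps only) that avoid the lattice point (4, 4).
Number of paths = 504

Total paths from (0, 0) to (6, 6): C(12, 6) = 924. Paths through (4, 4): (paths (0, 0) → (4, 4)) × (paths (4, 4) → (6, 6)) = C(8, 4) · C(4, 2) = 70 · 6 = 420. Avoidance count = 924 − 420 = 504.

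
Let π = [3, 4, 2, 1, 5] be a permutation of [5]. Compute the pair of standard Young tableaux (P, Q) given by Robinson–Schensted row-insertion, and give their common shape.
P = [1, 4, 5] / [2] / [3];  Q = [1, 2, 5] / [3] / [4];  common shape = (3, 1, 1)

Row-insert the values π_1, π_2, … into P one at a time, bumping the leftmost entry strictly greater than the inserted value down to the next row. The recording tableau Q records, in position (i, j), the step at which that cell was added to P.
  Insert 3 (step 1): P = [3];  Q = [1]
  Insert 4 (step 2): P = [3, 4];  Q = [1, 2]
  Insert 2 (step 3): P = [2, 4] / [3];  Q = [1, 2] / [3]
  Insert 1 (step 4): P = [1, 4] / [2] / [3];  Q = [1, 2] / [3] / [4]
  Insert 5 (step 5): P = [1, 4, 5] / [2] / [3];  Q = [1, 2, 5] / [3] / [4]
Final shape: (3, 1, 1).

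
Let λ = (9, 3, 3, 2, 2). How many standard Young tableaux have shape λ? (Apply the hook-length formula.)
# SYT of shape (9, 3, 3, 2, 2) = 8356656

Hook-length formula: f^λ = n! / Π hook(c), product over all cells c of the Young diagram. For λ = (9, 3, 3, 2, 2), n = 19 boxes. Hook lengths by row (left-to-right, top-to-bottom): [13, 12, 9, 6, 5, 4, 3, 2, 1]; [6, 5, 2]; [5, 4, 1]; [3, 2]; [2, 1]. Product of hooks = 14556672000. So f^λ = 19! / 14556672000 = 121645100408832000 / 14556672000 = 8356656.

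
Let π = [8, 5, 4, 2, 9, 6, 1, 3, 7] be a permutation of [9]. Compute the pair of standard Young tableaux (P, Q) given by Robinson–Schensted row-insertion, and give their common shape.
P = [1, 3, 7] / [2, 6] / [4, 9] / [5] / [8];  Q = [1, 5, 9] / [2, 6] / [3, 8] / [4] / [7];  common shape = (3, 2, 2, 1, 1)

Row-insert the values π_1, π_2, … into P one at a time, bumping the leftmost entry strictly greater than the inserted value down to the next row. The recording tableau Q records, in position (i, j), the step at which that cell was added to P.
  Insert 8 (step 1): P = [8];  Q = [1]
  Insert 5 (step 2): P = [5] / [8];  Q = [1] / [2]
  Insert 4 (step 3): P = [4] / [5] / [8];  Q = [1] / [2] / [3]
  Insert 2 (step 4): P = [2] / [4] / [5] / [8];  Q = [1] / [2] / [3] / [4]
  Insert 9 (step 5): P = [2, 9] / [4] / [5] / [8];  Q = [1, 5] / [2] / [3] / [4]
  Insert 6 (step 6): P = [2, 6] / [4, 9] / [5] / [8];  Q = [1, 5] / [2, 6] / [3] / [4]
  Insert 1 (step 7): P = [1, 6] / [2, 9] / [4] / [5] / [8];  Q = [1, 5] / [2, 6] / [3] / [4] / [7]
  Insert 3 (step 8): P = [1, 3] / [2, 6] / [4, 9] / [5] / [8];  Q = [1, 5] / [2, 6] / [3, 8] / [4] / [7]
  Insert 7 (step 9): P = [1, 3, 7] / [2, 6] / [4, 9] / [5] / [8];  Q = [1, 5, 9] / [2, 6] / [3, 8] / [4] / [7]
Final shape: (3, 2, 2, 1, 1).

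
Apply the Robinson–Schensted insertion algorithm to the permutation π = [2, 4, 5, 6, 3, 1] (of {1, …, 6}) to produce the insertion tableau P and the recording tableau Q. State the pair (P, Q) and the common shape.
P = [1, 3, 5, 6] / [2] / [4];  Q = [1, 2, 3, 4] / [5] / [6];  common shape = (4, 1, 1)

Row-insert the values π_1, π_2, … into P one at a time, bumping the leftmost entry strictly greater than the inserted value down to the next row. The recording tableau Q records, in position (i, j), the step at which that cell was added to P.
  Insert 2 (step 1): P = [2];  Q = [1]
  Insert 4 (step 2): P = [2, 4];  Q = [1, 2]
  Insert 5 (step 3): P = [2, 4, 5];  Q = [1, 2, 3]
  Insert 6 (step 4): P = [2, 4, 5, 6];  Q = [1, 2, 3, 4]
  Insert 3 (step 5): P = [2, 3, 5, 6] / [4];  Q = [1, 2, 3, 4] / [5]
  Insert 1 (step 6): P = [1, 3, 5, 6] / [2] / [4];  Q = [1, 2, 3, 4] / [5] / [6]
Final shape: (4, 1, 1).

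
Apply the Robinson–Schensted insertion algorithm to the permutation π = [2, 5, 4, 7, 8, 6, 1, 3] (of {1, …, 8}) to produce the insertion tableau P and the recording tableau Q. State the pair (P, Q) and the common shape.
P = [1, 3, 6, 8] / [2, 4] / [5, 7];  Q = [1, 2, 4, 5] / [3, 6] / [7, 8];  common shape = (4, 2, 2)

Row-insert the values π_1, π_2, … into P one at a time, bumping the leftmost entry strictly greater than the inserted value down to the next row. The recording tableau Q records, in position (i, j), the step at which that cell was added to P.
  Insert 2 (step 1): P = [2];  Q = [1]
  Insert 5 (step 2): P = [2, 5];  Q = [1, 2]
  Insert 4 (step 3): P = [2, 4] / [5];  Q = [1, 2] / [3]
  Insert 7 (step 4): P = [2, 4, 7] / [5];  Q = [1, 2, 4] / [3]
  Insert 8 (step 5): P = [2, 4, 7, 8] / [5];  Q = [1, 2, 4, 5] / [3]
  Insert 6 (step 6): P = [2, 4, 6, 8] / [5, 7];  Q = [1, 2, 4, 5] / [3, 6]
  Insert 1 (step 7): P = [1, 4, 6, 8] / [2, 7] / [5];  Q = [1, 2, 4, 5] / [3, 6] / [7]
  Insert 3 (step 8): P = [1, 3, 6, 8] / [2, 4] / [5, 7];  Q = [1, 2, 4, 5] / [3, 6] / [7, 8]
Final shape: (4, 2, 2).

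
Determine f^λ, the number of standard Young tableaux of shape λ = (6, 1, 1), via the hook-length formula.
# SYT of shape (6, 1, 1) = 21

Hook-length formula: f^λ = n! / Π hook(c), product over all cells c of the Young diagram. For λ = (6, 1, 1), n = 8 boxes. Hook lengths by row (left-to-right, top-to-bottom): [8, 5, 4, 3, 2, 1]; [2]; [1]. Product of hooks = 1920. So f^λ = 8! / 1920 = 40320 / 1920 = 21.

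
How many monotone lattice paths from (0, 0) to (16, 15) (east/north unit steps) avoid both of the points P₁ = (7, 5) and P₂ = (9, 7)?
Number of paths = 184339539

Inclusion–exclusion. Total paths: C(31, 16) = 300540195. Through P₁: C(12, 7)·C(19, 9) = 73163376. Through P₂: C(16, 9)·C(15, 7) = 73616400. Since P₁ is strictly southwest of P₂, a monotone path through both must visit P₁ then P₂; paths through both = C(12, 7)·C(4, 2)·C(15, 7) = 30579120. Avoid both = 300540195 − 73163376 − 73616400 + 30579120 = 184339539.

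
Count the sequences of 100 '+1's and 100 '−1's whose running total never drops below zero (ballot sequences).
C_100 = 896519947090131496687170070074100632420837521538745909320

These ballot sequences are counted by the Catalan number C_n = (1/(n + 1)) · C(2n, n). For n = 100: C_100 = (1/101) · C(200, 100) = 90548514656103281165404177077484163874504589675413336841320/101 = 896519947090131496687170070074100632420837521538745909320.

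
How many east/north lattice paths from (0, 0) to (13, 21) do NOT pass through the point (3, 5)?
Number of paths = 630526600

Total paths from (0, 0) to (13, 21): C(34, 13) = 927983760. Paths through (3, 5): (paths (0, 0) → (3, 5)) × (paths (3, 5) → (13, 21)) = C(8, 3) · C(26, 10) = 56 · 5311735 = 297457160. Avoidance count = 927983760 − 297457160 = 630526600.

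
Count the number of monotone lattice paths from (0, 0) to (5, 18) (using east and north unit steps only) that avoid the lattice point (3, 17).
Number of paths = 30229

Total paths from (0, 0) to (5, 18): C(23, 5) = 33649. Paths through (3, 17): (paths (0, 0) → (3, 17)) × (paths (3, 17) → (5, 18)) = C(20, 3) · C(3, 2) = 1140 · 3 = 3420. Avoidance count = 33649 − 3420 = 30229.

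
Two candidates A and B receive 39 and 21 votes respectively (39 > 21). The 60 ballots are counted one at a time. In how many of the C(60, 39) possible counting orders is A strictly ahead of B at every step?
Strict-lead orderings = 2395339717603140

Total orderings of the 60 votes with 39 for A: C(60, 39) = 7984465725343800. By the Bertrand ballot formula (Cycle Lemma / reflection principle), the number of orderings in which A is strictly ahead of B throughout is (p − q)/(p + q) · C(p + q, p) = (39 − 21)/(39 + 21) · 7984465725343800 = 2395339717603140.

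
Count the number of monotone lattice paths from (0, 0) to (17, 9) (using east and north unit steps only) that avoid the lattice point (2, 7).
Number of paths = 3119654

Total paths from (0, 0) to (17, 9): C(26, 17) = 3124550. Paths through (2, 7): (paths (0, 0) → (2, 7)) × (paths (2, 7) → (17, 9)) = C(9, 2) · C(17, 15) = 36 · 136 = 4896. Avoidance count = 3124550 − 4896 = 3119654.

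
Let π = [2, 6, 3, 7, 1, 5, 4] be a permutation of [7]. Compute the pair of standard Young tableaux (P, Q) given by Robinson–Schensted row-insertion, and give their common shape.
P = [1, 3, 4] / [2, 5] / [6, 7];  Q = [1, 2, 4] / [3, 6] / [5, 7];  common shape = (3, 2, 2)

Row-insert the values π_1, π_2, … into P one at a time, bumping the leftmost entry strictly greater than the inserted value down to the next row. The recording tableau Q records, in position (i, j), the step at which that cell was added to P.
  Insert 2 (step 1): P = [2];  Q = [1]
  Insert 6 (step 2): P = [2, 6];  Q = [1, 2]
  Insert 3 (step 3): P = [2, 3] / [6];  Q = [1, 2] / [3]
  Insert 7 (step 4): P = [2, 3, 7] / [6];  Q = [1, 2, 4] / [3]
  Insert 1 (step 5): P = [1, 3, 7] / [2] / [6];  Q = [1, 2, 4] / [3] / [5]
  Insert 5 (step 6): P = [1, 3, 5] / [2, 7] / [6];  Q = [1, 2, 4] / [3, 6] / [5]
  Insert 4 (step 7): P = [1, 3, 4] / [2, 5] / [6, 7];  Q = [1, 2, 4] / [3, 6] / [5, 7]
Final shape: (3, 2, 2).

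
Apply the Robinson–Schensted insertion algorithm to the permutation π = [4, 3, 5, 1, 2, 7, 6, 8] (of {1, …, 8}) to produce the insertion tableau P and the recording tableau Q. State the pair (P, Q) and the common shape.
P = [1, 2, 6, 8] / [3, 5, 7] / [4];  Q = [1, 3, 6, 8] / [2, 5, 7] / [4];  common shape = (4, 3, 1)

Row-insert the values π_1, π_2, … into P one at a time, bumping the leftmost entry strictly greater than the inserted value down to the next row. The recording tableau Q records, in position (i, j), the step at which that cell was added to P.
  Insert 4 (step 1): P = [4];  Q = [1]
  Insert 3 (step 2): P = [3] / [4];  Q = [1] / [2]
  Insert 5 (step 3): P = [3, 5] / [4];  Q = [1, 3] / [2]
  Insert 1 (step 4): P = [1, 5] / [3] / [4];  Q = [1, 3] / [2] / [4]
  Insert 2 (step 5): P = [1, 2] / [3, 5] / [4];  Q = [1, 3] / [2, 5] / [4]
  Insert 7 (step 6): P = [1, 2, 7] / [3, 5] / [4];  Q = [1, 3, 6] / [2, 5] / [4]
  Insert 6 (step 7): P = [1, 2, 6] / [3, 5, 7] / [4];  Q = [1, 3, 6] / [2, 5, 7] / [4]
  Insert 8 (step 8): P = [1, 2, 6, 8] / [3, 5, 7] / [4];  Q = [1, 3, 6, 8] / [2, 5, 7] / [4]
Final shape: (4, 3, 1).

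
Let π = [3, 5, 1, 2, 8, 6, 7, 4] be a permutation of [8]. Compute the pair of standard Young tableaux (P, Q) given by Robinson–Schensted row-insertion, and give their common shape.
P = [1, 2, 4, 7] / [3, 5, 6] / [8];  Q = [1, 2, 5, 7] / [3, 4, 6] / [8];  common shape = (4, 3, 1)

Row-insert the values π_1, π_2, … into P one at a time, bumping the leftmost entry strictly greater than the inserted value down to the next row. The recording tableau Q records, in position (i, j), the step at which that cell was added to P.
  Insert 3 (step 1): P = [3];  Q = [1]
  Insert 5 (step 2): P = [3, 5];  Q = [1, 2]
  Insert 1 (step 3): P = [1, 5] / [3];  Q = [1, 2] / [3]
  Insert 2 (step 4): P = [1, 2] / [3, 5];  Q = [1, 2] / [3, 4]
  Insert 8 (step 5): P = [1, 2, 8] / [3, 5];  Q = [1, 2, 5] / [3, 4]
  Insert 6 (step 6): P = [1, 2, 6] / [3, 5, 8];  Q = [1, 2, 5] / [3, 4, 6]
  Insert 7 (step 7): P = [1, 2, 6, 7] / [3, 5, 8];  Q = [1, 2, 5, 7] / [3, 4, 6]
  Insert 4 (step 8): P = [1, 2, 4, 7] / [3, 5, 6] / [8];  Q = [1, 2, 5, 7] / [3, 4, 6] / [8]
Final shape: (4, 3, 1).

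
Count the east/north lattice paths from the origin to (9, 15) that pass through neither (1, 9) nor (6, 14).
Number of paths = 1132514

Inclusion–exclusion. Total paths: C(24, 9) = 1307504. Through P₁: C(10, 1)·C(14, 8) = 30030. Through P₂: C(20, 6)·C(4, 3) = 155040. Since P₁ is strictly southwest of P₂, a monotone path through both must visit P₁ then P₂; paths through both = C(10, 1)·C(10, 5)·C(4, 3) = 10080. Avoid both = 1307504 − 30030 − 155040 + 10080 = 1132514.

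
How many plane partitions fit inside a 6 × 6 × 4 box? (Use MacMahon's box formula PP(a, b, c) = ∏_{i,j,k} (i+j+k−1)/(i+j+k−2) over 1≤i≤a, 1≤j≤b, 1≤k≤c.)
PP(6, 6, 4) = 1447482465

Evaluate the triple product over i = 1..6, j = 1..6, k = 1..4. The factors are (2/1) · (3/2) · (4/3) · (5/4) · (3/2) · (4/3) · (5/4) · (6/5) · … (144 factors total). The numerators and denominators telescope so the product is an integer; carrying out the multiplication exactly gives PP(6, 6, 4) = 1447482465.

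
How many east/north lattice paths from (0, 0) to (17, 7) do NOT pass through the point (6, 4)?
Number of paths = 269664

Total paths from (0, 0) to (17, 7): C(24, 17) = 346104. Paths through (6, 4): (paths (0, 0) → (6, 4)) × (paths (6, 4) → (17, 7)) = C(10, 6) · C(14, 11) = 210 · 364 = 76440. Avoidance count = 346104 − 76440 = 269664.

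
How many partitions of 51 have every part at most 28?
p(51, parts ≤ 28) = 235435

Use the recurrence p(n, m) = p(n, m−1) + p(n−m, m): either the largest part is < m (count p(n, m−1)) or the largest part is exactly m (remove one copy of m, count p(n−m, m)). With p(0, ·) = 1 this gives p(51, parts ≤ 28) = 235435. (By conjugating Young diagrams, this also counts partitions of 51 into at most 28 parts.)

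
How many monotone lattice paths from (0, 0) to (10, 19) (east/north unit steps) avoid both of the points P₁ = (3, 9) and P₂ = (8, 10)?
Number of paths = 13417360

Inclusion–exclusion. Total paths: C(29, 10) = 20030010. Through P₁: C(12, 3)·C(17, 7) = 4278560. Through P₂: C(18, 8)·C(11, 2) = 2406690. Since P₁ is strictly southwest of P₂, a monotone path through both must visit P₁ then P₂; paths through both = C(12, 3)·C(6, 5)·C(11, 2) = 72600. Avoid both = 20030010 − 4278560 − 2406690 + 72600 = 13417360.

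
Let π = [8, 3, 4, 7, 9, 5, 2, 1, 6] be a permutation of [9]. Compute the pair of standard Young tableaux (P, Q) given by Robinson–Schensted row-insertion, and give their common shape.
P = [1, 4, 5, 6] / [2, 9] / [3] / [7] / [8];  Q = [1, 3, 4, 5] / [2, 9] / [6] / [7] / [8];  common shape = (4, 2, 1, 1, 1)

Row-insert the values π_1, π_2, … into P one at a time, bumping the leftmost entry strictly greater than the inserted value down to the next row. The recording tableau Q records, in position (i, j), the step at which that cell was added to P.
  Insert 8 (step 1): P = [8];  Q = [1]
  Insert 3 (step 2): P = [3] / [8];  Q = [1] / [2]
  Insert 4 (step 3): P = [3, 4] / [8];  Q = [1, 3] / [2]
  Insert 7 (step 4): P = [3, 4, 7] / [8];  Q = [1, 3, 4] / [2]
  Insert 9 (step 5): P = [3, 4, 7, 9] / [8];  Q = [1, 3, 4, 5] / [2]
  Insert 5 (step 6): P = [3, 4, 5, 9] / [7] / [8];  Q = [1, 3, 4, 5] / [2] / [6]
  Insert 2 (step 7): P = [2, 4, 5, 9] / [3] / [7] / [8];  Q = [1, 3, 4, 5] / [2] / [6] / [7]
  Insert 1 (step 8): P = [1, 4, 5, 9] / [2] / [3] / [7] / [8];  Q = [1, 3, 4, 5] / [2] / [6] / [7] / [8]
  Insert 6 (step 9): P = [1, 4, 5, 6] / [2, 9] / [3] / [7] / [8];  Q = [1, 3, 4, 5] / [2, 9] / [6] / [7] / [8]
Final shape: (4, 2, 1, 1, 1).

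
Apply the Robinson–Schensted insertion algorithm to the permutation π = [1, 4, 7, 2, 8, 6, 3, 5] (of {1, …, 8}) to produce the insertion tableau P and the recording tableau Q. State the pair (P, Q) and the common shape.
P = [1, 2, 3, 5] / [4, 6, 8] / [7];  Q = [1, 2, 3, 5] / [4, 6, 8] / [7];  common shape = (4, 3, 1)

Row-insert the values π_1, π_2, … into P one at a time, bumping the leftmost entry strictly greater than the inserted value down to the next row. The recording tableau Q records, in position (i, j), the step at which that cell was added to P.
  Insert 1 (step 1): P = [1];  Q = [1]
  Insert 4 (step 2): P = [1, 4];  Q = [1, 2]
  Insert 7 (step 3): P = [1, 4, 7];  Q = [1, 2, 3]
  Insert 2 (step 4): P = [1, 2, 7] / [4];  Q = [1, 2, 3] / [4]
  Insert 8 (step 5): P = [1, 2, 7, 8] / [4];  Q = [1, 2, 3, 5] / [4]
  Insert 6 (step 6): P = [1, 2, 6, 8] / [4, 7];  Q = [1, 2, 3, 5] / [4, 6]
  Insert 3 (step 7): P = [1, 2, 3, 8] / [4, 6] / [7];  Q = [1, 2, 3, 5] / [4, 6] / [7]
  Insert 5 (step 8): P = [1, 2, 3, 5] / [4, 6, 8] / [7];  Q = [1, 2, 3, 5] / [4, 6, 8] / [7]
Final shape: (4, 3, 1).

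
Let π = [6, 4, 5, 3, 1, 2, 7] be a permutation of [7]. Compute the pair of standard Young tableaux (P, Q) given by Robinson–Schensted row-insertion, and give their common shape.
P = [1, 2, 7] / [3, 5] / [4] / [6];  Q = [1, 3, 7] / [2, 6] / [4] / [5];  common shape = (3, 2, 1, 1)

Row-insert the values π_1, π_2, … into P one at a time, bumping the leftmost entry strictly greater than the inserted value down to the next row. The recording tableau Q records, in position (i, j), the step at which that cell was added to P.
  Insert 6 (step 1): P = [6];  Q = [1]
  Insert 4 (step 2): P = [4] / [6];  Q = [1] / [2]
  Insert 5 (step 3): P = [4, 5] / [6];  Q = [1, 3] / [2]
  Insert 3 (step 4): P = [3, 5] / [4] / [6];  Q = [1, 3] / [2] / [4]
  Insert 1 (step 5): P = [1, 5] / [3] / [4] / [6];  Q = [1, 3] / [2] / [4] / [5]
  Insert 2 (step 6): P = [1, 2] / [3, 5] / [4] / [6];  Q = [1, 3] / [2, 6] / [4] / [5]
  Insert 7 (step 7): P = [1, 2, 7] / [3, 5] / [4] / [6];  Q = [1, 3, 7] / [2, 6] / [4] / [5]
Final shape: (3, 2, 1, 1).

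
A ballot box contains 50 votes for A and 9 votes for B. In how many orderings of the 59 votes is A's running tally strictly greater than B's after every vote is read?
Strict-lead orderings = 8732076639

Total orderings of the 59 votes with 50 for A: C(59, 50) = 12565671261. By the Bertrand ballot formula (Cycle Lemma / reflection principle), the number of orderings in which A is strictly ahead of B throughout is (p − q)/(p + q) · C(p + q, p) = (50 − 9)/(50 + 9) · 12565671261 = 8732076639.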